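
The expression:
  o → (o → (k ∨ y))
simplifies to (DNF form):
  k ∨ y ∨ ¬o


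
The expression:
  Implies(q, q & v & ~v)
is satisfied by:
  {q: False}


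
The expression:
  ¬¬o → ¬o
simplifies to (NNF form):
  ¬o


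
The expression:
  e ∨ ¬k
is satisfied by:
  {e: True, k: False}
  {k: False, e: False}
  {k: True, e: True}


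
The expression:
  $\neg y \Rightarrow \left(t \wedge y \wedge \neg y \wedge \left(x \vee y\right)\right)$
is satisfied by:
  {y: True}


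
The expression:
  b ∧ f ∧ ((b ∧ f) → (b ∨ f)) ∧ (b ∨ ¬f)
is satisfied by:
  {b: True, f: True}


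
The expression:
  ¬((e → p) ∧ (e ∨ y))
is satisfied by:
  {y: False, p: False, e: False}
  {e: True, y: False, p: False}
  {p: True, y: False, e: False}
  {e: True, y: True, p: False}


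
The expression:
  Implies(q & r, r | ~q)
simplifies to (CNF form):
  True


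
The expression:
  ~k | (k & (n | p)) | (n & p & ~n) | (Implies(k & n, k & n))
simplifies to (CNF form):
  True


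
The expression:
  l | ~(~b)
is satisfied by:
  {b: True, l: True}
  {b: True, l: False}
  {l: True, b: False}


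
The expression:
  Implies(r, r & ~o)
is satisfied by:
  {o: False, r: False}
  {r: True, o: False}
  {o: True, r: False}


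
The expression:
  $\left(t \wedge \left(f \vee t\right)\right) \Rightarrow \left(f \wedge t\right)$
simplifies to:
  $f \vee \neg t$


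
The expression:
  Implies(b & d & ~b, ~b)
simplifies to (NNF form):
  True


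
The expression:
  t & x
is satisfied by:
  {t: True, x: True}


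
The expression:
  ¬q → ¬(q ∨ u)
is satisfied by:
  {q: True, u: False}
  {u: False, q: False}
  {u: True, q: True}


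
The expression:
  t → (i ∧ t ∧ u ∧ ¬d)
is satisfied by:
  {u: True, i: True, t: False, d: False}
  {u: True, i: False, t: False, d: False}
  {i: True, d: False, u: False, t: False}
  {d: False, i: False, u: False, t: False}
  {d: True, u: True, i: True, t: False}
  {d: True, u: True, i: False, t: False}
  {d: True, i: True, u: False, t: False}
  {d: True, i: False, u: False, t: False}
  {t: True, u: True, i: True, d: False}


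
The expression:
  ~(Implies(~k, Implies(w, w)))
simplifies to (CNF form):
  False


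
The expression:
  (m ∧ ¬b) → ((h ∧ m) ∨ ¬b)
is always true.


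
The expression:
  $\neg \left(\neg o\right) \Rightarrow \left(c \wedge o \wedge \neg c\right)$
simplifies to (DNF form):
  $\neg o$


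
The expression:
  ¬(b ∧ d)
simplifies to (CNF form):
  ¬b ∨ ¬d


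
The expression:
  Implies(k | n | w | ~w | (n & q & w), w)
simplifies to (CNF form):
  w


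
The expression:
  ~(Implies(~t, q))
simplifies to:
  ~q & ~t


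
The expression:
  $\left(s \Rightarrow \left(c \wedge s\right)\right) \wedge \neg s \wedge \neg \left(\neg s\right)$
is never true.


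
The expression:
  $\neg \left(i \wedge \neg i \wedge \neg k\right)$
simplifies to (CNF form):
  $\text{True}$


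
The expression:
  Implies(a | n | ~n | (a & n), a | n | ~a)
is always true.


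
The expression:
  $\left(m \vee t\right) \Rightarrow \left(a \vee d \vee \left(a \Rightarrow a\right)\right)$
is always true.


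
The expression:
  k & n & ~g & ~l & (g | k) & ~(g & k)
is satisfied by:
  {k: True, n: True, g: False, l: False}


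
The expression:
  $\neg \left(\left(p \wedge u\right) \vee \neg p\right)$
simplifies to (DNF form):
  $p \wedge \neg u$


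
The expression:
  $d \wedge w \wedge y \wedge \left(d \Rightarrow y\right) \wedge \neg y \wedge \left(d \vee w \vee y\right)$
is never true.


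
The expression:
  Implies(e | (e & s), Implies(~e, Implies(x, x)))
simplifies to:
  True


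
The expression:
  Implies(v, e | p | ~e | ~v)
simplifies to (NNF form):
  True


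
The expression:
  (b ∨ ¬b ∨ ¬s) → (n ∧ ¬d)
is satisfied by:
  {n: True, d: False}


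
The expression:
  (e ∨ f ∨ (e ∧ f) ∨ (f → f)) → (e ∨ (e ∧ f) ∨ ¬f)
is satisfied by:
  {e: True, f: False}
  {f: False, e: False}
  {f: True, e: True}


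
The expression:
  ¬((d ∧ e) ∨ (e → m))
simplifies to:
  e ∧ ¬d ∧ ¬m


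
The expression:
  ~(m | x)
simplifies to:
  ~m & ~x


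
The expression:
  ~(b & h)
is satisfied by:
  {h: False, b: False}
  {b: True, h: False}
  {h: True, b: False}


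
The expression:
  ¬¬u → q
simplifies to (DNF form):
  q ∨ ¬u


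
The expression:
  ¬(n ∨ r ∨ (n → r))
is never true.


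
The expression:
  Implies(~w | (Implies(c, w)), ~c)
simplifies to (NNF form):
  ~c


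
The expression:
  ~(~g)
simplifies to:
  g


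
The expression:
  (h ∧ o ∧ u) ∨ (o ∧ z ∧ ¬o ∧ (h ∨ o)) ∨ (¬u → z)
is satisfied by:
  {z: True, u: True}
  {z: True, u: False}
  {u: True, z: False}


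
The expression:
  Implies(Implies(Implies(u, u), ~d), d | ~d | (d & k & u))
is always true.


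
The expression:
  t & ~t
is never true.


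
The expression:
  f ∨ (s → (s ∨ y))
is always true.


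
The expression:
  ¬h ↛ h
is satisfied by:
  {h: False}


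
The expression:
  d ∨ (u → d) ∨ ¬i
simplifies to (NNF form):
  d ∨ ¬i ∨ ¬u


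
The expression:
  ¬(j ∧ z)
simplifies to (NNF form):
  ¬j ∨ ¬z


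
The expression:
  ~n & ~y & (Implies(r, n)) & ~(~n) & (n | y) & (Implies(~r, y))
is never true.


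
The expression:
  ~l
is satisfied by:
  {l: False}


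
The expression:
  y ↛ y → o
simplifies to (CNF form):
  True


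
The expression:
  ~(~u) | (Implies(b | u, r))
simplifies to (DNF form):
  r | u | ~b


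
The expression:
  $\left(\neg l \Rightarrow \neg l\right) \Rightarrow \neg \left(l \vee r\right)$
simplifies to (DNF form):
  $\neg l \wedge \neg r$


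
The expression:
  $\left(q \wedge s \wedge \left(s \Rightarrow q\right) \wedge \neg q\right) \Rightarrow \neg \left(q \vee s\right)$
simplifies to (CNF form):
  $\text{True}$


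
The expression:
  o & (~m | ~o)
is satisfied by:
  {o: True, m: False}


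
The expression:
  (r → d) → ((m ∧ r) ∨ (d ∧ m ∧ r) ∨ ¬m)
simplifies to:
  r ∨ ¬m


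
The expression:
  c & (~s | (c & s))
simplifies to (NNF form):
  c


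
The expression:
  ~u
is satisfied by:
  {u: False}


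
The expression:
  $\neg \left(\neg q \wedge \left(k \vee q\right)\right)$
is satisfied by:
  {q: True, k: False}
  {k: False, q: False}
  {k: True, q: True}


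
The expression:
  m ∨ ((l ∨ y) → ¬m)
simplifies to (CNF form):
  True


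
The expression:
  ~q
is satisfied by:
  {q: False}


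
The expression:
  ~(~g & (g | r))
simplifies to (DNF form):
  g | ~r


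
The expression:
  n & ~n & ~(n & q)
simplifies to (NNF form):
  False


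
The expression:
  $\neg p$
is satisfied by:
  {p: False}


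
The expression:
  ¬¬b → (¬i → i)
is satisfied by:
  {i: True, b: False}
  {b: False, i: False}
  {b: True, i: True}


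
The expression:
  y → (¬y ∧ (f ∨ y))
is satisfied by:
  {y: False}


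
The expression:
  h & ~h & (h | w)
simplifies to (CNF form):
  False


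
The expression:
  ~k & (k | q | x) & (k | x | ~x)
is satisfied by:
  {x: True, q: True, k: False}
  {x: True, q: False, k: False}
  {q: True, x: False, k: False}


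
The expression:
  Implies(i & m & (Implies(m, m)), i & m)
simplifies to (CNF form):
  True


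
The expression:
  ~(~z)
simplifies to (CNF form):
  z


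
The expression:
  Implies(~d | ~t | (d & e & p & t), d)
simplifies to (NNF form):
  d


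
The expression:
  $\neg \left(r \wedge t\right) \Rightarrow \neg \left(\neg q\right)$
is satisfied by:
  {r: True, q: True, t: True}
  {r: True, q: True, t: False}
  {q: True, t: True, r: False}
  {q: True, t: False, r: False}
  {r: True, t: True, q: False}


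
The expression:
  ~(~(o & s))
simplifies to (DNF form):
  o & s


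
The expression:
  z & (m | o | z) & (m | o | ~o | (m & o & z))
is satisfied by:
  {z: True}


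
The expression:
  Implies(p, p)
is always true.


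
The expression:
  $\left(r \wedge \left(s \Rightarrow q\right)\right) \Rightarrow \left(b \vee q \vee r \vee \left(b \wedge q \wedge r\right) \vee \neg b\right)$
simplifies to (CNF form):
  $\text{True}$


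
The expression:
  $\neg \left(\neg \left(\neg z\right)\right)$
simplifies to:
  $\neg z$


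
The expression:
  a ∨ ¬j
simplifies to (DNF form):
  a ∨ ¬j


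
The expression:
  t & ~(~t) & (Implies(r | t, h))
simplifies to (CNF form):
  h & t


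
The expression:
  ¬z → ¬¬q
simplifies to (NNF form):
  q ∨ z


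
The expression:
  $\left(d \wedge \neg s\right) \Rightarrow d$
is always true.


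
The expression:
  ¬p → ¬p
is always true.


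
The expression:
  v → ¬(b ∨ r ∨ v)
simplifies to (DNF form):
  ¬v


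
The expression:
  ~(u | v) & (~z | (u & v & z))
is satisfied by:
  {u: False, v: False, z: False}


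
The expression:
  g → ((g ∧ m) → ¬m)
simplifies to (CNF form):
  ¬g ∨ ¬m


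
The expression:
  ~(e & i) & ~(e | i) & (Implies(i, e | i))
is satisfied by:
  {i: False, e: False}


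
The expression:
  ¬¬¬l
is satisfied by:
  {l: False}


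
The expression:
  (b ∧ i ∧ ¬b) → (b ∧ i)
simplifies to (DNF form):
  True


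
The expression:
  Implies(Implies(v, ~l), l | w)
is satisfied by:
  {l: True, w: True}
  {l: True, w: False}
  {w: True, l: False}


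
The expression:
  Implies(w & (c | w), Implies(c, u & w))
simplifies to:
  u | ~c | ~w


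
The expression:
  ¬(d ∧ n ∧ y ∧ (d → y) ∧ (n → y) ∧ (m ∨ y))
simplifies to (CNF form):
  ¬d ∨ ¬n ∨ ¬y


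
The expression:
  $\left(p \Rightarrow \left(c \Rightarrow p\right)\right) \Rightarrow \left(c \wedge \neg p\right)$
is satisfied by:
  {c: True, p: False}


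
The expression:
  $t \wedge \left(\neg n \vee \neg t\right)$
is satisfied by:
  {t: True, n: False}


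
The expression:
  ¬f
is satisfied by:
  {f: False}


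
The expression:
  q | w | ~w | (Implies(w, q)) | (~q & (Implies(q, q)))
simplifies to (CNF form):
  True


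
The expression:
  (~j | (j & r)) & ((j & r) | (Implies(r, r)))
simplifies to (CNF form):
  r | ~j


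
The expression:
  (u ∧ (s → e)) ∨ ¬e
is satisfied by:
  {u: True, e: False}
  {e: False, u: False}
  {e: True, u: True}


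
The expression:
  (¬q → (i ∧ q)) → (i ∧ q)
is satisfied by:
  {i: True, q: False}
  {q: False, i: False}
  {q: True, i: True}


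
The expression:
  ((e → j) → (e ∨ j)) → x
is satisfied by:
  {x: True, e: False, j: False}
  {j: True, x: True, e: False}
  {x: True, e: True, j: False}
  {j: True, x: True, e: True}
  {j: False, e: False, x: False}


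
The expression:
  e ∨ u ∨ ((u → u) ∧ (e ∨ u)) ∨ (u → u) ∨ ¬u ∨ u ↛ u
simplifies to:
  True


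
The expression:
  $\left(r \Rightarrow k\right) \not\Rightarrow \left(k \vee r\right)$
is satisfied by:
  {r: False, k: False}


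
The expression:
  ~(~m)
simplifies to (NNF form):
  m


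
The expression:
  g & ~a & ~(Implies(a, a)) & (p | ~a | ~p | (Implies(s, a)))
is never true.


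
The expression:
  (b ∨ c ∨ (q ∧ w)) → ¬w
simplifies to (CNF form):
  (¬b ∨ ¬w) ∧ (¬c ∨ ¬w) ∧ (¬q ∨ ¬w)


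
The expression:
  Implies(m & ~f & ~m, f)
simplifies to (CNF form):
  True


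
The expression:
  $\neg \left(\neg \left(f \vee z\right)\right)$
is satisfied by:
  {z: True, f: True}
  {z: True, f: False}
  {f: True, z: False}


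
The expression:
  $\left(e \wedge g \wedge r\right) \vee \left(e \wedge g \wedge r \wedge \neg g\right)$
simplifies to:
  $e \wedge g \wedge r$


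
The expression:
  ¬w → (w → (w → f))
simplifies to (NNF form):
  True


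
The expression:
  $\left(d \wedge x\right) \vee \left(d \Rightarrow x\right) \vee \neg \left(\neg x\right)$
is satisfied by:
  {x: True, d: False}
  {d: False, x: False}
  {d: True, x: True}


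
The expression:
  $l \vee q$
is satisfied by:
  {q: True, l: True}
  {q: True, l: False}
  {l: True, q: False}


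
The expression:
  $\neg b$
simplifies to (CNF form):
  $\neg b$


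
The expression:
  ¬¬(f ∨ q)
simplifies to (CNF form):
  f ∨ q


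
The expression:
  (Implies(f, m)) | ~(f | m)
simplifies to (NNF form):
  m | ~f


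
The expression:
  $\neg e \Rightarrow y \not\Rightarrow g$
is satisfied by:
  {e: True, y: True, g: False}
  {e: True, y: False, g: False}
  {e: True, g: True, y: True}
  {e: True, g: True, y: False}
  {y: True, g: False, e: False}


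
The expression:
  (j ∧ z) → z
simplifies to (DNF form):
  True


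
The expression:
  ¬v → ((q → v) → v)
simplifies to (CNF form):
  q ∨ v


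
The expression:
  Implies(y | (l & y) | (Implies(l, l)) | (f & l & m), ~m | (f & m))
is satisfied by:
  {f: True, m: False}
  {m: False, f: False}
  {m: True, f: True}


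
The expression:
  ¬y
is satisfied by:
  {y: False}


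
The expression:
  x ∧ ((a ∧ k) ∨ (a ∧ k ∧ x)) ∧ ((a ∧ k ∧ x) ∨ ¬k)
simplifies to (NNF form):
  a ∧ k ∧ x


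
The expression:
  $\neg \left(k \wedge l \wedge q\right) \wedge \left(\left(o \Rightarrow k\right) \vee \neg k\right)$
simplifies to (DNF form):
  $\neg k \vee \neg l \vee \neg q$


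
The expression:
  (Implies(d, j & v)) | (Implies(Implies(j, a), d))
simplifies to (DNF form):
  True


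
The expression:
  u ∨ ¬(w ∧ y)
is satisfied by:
  {u: True, w: False, y: False}
  {w: False, y: False, u: False}
  {y: True, u: True, w: False}
  {y: True, w: False, u: False}
  {u: True, w: True, y: False}
  {w: True, u: False, y: False}
  {y: True, w: True, u: True}


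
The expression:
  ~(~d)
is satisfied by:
  {d: True}


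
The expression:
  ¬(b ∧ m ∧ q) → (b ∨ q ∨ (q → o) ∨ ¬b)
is always true.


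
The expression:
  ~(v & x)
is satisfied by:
  {v: False, x: False}
  {x: True, v: False}
  {v: True, x: False}


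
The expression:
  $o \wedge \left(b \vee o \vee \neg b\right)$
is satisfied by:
  {o: True}


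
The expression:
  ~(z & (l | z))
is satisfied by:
  {z: False}


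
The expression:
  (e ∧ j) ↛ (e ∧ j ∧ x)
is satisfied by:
  {j: True, e: True, x: False}


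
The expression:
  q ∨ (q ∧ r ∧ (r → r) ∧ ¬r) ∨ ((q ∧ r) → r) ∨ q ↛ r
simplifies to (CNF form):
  True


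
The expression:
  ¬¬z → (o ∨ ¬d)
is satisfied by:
  {o: True, z: False, d: False}
  {z: False, d: False, o: False}
  {d: True, o: True, z: False}
  {d: True, z: False, o: False}
  {o: True, z: True, d: False}
  {z: True, o: False, d: False}
  {d: True, z: True, o: True}


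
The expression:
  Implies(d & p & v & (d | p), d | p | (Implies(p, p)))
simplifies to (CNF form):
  True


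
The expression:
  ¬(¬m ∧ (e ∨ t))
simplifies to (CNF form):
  (m ∨ ¬e) ∧ (m ∨ ¬t)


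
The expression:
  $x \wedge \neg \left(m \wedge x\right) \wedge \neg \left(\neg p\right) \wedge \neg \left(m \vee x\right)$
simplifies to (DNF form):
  $\text{False}$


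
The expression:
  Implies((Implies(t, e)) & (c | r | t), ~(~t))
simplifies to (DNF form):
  t | (~c & ~r)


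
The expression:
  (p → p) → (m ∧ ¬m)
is never true.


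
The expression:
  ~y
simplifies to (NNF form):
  ~y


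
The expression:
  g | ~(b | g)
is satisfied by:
  {g: True, b: False}
  {b: False, g: False}
  {b: True, g: True}


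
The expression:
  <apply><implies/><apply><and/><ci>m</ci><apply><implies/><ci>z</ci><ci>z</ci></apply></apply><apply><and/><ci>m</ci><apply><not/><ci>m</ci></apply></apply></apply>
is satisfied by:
  {m: False}


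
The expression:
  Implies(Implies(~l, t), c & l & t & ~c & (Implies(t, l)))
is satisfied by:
  {l: False, t: False}


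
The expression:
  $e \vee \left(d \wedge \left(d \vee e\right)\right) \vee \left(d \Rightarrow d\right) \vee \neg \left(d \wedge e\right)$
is always true.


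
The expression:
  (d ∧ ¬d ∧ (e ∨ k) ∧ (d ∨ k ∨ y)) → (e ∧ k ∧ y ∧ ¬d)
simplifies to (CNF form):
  True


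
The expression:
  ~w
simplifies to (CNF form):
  ~w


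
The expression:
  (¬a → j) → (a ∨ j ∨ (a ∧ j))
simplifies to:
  True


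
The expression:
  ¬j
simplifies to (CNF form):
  ¬j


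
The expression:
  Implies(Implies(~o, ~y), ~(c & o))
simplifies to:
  ~c | ~o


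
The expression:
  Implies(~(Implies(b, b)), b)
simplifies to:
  True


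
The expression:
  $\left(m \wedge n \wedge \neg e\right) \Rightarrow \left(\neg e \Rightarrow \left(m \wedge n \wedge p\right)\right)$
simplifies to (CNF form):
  $e \vee p \vee \neg m \vee \neg n$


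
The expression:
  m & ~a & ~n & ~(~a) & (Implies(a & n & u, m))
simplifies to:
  False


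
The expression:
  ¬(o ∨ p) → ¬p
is always true.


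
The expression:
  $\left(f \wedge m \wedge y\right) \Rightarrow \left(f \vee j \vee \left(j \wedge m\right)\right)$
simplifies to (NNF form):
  $\text{True}$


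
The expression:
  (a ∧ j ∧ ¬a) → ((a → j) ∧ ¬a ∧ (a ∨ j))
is always true.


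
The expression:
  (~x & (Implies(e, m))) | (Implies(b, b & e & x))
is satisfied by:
  {m: True, x: False, e: False, b: False}
  {m: False, x: False, e: False, b: False}
  {m: True, e: True, x: False, b: False}
  {e: True, m: False, x: False, b: False}
  {m: True, x: True, e: False, b: False}
  {x: True, m: False, e: False, b: False}
  {m: True, e: True, x: True, b: False}
  {e: True, x: True, m: False, b: False}
  {b: True, m: True, x: False, e: False}
  {b: True, m: False, x: False, e: False}
  {b: True, m: True, e: True, x: False}
  {b: True, m: True, e: True, x: True}
  {b: True, e: True, x: True, m: False}


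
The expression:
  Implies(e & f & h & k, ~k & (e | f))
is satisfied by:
  {h: False, k: False, e: False, f: False}
  {f: True, h: False, k: False, e: False}
  {e: True, h: False, k: False, f: False}
  {f: True, e: True, h: False, k: False}
  {k: True, f: False, h: False, e: False}
  {f: True, k: True, h: False, e: False}
  {e: True, k: True, f: False, h: False}
  {f: True, e: True, k: True, h: False}
  {h: True, e: False, k: False, f: False}
  {f: True, h: True, e: False, k: False}
  {e: True, h: True, f: False, k: False}
  {f: True, e: True, h: True, k: False}
  {k: True, h: True, e: False, f: False}
  {f: True, k: True, h: True, e: False}
  {e: True, k: True, h: True, f: False}


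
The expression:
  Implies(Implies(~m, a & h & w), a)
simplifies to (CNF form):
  a | ~m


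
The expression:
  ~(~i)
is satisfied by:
  {i: True}


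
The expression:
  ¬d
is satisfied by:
  {d: False}


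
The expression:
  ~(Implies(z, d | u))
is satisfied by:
  {z: True, u: False, d: False}


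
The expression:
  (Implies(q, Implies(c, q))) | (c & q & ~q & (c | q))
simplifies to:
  True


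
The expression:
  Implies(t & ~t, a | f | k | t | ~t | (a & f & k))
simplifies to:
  True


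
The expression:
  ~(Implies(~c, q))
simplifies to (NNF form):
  ~c & ~q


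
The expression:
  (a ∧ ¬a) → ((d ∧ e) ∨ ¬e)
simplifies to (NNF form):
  True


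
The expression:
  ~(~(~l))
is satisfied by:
  {l: False}


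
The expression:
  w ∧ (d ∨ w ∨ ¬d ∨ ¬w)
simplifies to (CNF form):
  w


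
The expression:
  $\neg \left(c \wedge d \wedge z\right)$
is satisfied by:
  {c: False, z: False, d: False}
  {d: True, c: False, z: False}
  {z: True, c: False, d: False}
  {d: True, z: True, c: False}
  {c: True, d: False, z: False}
  {d: True, c: True, z: False}
  {z: True, c: True, d: False}


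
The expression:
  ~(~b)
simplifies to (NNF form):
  b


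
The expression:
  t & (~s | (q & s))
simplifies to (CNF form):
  t & (q | ~s)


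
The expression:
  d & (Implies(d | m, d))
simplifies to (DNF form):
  d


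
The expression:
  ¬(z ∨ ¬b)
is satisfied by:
  {b: True, z: False}


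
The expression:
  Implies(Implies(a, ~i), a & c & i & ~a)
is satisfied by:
  {a: True, i: True}


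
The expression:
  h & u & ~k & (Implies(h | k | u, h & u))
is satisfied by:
  {h: True, u: True, k: False}


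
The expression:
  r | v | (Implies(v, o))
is always true.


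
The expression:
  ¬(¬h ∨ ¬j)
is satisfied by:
  {h: True, j: True}


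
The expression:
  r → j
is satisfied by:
  {j: True, r: False}
  {r: False, j: False}
  {r: True, j: True}


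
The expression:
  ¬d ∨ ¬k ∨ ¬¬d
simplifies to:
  True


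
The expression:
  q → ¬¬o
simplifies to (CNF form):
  o ∨ ¬q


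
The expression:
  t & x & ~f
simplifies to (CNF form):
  t & x & ~f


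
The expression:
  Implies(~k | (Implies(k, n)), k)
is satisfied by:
  {k: True}


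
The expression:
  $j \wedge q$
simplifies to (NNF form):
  $j \wedge q$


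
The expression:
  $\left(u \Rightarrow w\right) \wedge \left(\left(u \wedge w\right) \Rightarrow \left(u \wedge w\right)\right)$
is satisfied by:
  {w: True, u: False}
  {u: False, w: False}
  {u: True, w: True}


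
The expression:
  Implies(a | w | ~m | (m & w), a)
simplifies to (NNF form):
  a | (m & ~w)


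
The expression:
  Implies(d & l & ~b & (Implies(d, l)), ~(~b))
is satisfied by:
  {b: True, l: False, d: False}
  {l: False, d: False, b: False}
  {b: True, d: True, l: False}
  {d: True, l: False, b: False}
  {b: True, l: True, d: False}
  {l: True, b: False, d: False}
  {b: True, d: True, l: True}


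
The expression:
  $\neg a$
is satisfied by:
  {a: False}


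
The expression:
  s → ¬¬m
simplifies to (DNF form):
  m ∨ ¬s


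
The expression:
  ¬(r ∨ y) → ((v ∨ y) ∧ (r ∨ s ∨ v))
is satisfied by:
  {r: True, y: True, v: True}
  {r: True, y: True, v: False}
  {r: True, v: True, y: False}
  {r: True, v: False, y: False}
  {y: True, v: True, r: False}
  {y: True, v: False, r: False}
  {v: True, y: False, r: False}


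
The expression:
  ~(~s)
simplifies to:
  s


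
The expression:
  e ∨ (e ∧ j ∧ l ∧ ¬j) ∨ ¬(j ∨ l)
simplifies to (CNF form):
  (e ∨ ¬j) ∧ (e ∨ ¬l)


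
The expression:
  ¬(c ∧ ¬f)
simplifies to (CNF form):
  f ∨ ¬c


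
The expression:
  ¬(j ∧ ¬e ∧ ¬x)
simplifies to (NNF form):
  e ∨ x ∨ ¬j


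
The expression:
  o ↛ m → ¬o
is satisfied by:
  {m: True, o: False}
  {o: False, m: False}
  {o: True, m: True}


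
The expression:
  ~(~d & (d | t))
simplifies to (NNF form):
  d | ~t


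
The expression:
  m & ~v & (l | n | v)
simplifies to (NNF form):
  m & ~v & (l | n)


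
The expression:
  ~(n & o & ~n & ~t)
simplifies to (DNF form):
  True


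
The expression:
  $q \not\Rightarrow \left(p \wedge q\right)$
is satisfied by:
  {q: True, p: False}


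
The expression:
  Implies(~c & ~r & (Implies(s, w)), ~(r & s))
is always true.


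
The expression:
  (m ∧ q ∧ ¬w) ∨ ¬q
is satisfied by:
  {m: True, q: False, w: False}
  {m: False, q: False, w: False}
  {w: True, m: True, q: False}
  {w: True, m: False, q: False}
  {q: True, m: True, w: False}


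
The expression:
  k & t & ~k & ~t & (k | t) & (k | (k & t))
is never true.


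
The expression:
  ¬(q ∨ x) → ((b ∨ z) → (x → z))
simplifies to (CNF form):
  True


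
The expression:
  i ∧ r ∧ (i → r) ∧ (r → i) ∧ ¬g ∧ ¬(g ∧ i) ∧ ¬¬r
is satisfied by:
  {r: True, i: True, g: False}


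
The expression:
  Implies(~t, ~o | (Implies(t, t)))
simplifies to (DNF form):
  True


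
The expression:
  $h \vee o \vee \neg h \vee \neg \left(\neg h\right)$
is always true.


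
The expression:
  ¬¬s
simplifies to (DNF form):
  s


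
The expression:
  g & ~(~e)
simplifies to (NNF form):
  e & g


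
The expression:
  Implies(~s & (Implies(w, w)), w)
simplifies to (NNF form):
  s | w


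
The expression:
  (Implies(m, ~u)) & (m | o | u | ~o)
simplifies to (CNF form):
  ~m | ~u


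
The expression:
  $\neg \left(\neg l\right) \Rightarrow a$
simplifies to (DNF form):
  $a \vee \neg l$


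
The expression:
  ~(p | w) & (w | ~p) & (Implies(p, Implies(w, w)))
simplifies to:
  ~p & ~w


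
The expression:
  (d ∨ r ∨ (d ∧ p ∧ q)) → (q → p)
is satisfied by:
  {p: True, r: False, q: False, d: False}
  {d: True, p: True, r: False, q: False}
  {p: True, r: True, d: False, q: False}
  {d: True, p: True, r: True, q: False}
  {d: False, r: False, p: False, q: False}
  {d: True, r: False, p: False, q: False}
  {r: True, d: False, p: False, q: False}
  {d: True, r: True, p: False, q: False}
  {q: True, p: True, d: False, r: False}
  {q: True, d: True, p: True, r: False}
  {q: True, p: True, r: True, d: False}
  {q: True, d: True, p: True, r: True}
  {q: True, d: False, r: False, p: False}


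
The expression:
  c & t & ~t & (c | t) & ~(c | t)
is never true.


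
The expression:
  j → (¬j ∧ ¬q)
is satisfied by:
  {j: False}


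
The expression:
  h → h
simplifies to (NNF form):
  True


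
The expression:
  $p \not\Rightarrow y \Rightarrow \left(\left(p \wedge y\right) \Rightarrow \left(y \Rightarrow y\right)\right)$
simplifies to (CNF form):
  $\text{True}$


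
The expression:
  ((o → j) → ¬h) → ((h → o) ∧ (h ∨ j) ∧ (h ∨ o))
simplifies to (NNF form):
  h ∨ (j ∧ o)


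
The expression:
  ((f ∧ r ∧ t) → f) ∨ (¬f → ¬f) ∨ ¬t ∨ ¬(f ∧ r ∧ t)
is always true.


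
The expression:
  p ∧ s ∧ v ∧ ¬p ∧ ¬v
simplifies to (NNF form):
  False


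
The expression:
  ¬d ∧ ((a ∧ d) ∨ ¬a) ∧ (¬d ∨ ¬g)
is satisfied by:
  {d: False, a: False}


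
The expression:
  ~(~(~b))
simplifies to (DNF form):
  ~b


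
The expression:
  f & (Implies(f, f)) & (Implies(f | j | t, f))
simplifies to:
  f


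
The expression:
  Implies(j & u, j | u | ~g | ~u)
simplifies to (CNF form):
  True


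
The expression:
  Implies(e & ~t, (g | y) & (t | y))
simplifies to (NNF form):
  t | y | ~e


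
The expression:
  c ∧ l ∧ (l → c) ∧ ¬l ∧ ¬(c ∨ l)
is never true.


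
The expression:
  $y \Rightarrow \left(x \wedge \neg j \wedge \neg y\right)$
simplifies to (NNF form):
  $\neg y$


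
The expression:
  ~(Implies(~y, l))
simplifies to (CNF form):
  ~l & ~y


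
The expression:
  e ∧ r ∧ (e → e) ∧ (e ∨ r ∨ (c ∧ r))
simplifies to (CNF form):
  e ∧ r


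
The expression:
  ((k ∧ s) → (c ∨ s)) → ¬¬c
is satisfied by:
  {c: True}


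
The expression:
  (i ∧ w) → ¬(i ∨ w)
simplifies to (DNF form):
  ¬i ∨ ¬w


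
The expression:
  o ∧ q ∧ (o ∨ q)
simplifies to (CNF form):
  o ∧ q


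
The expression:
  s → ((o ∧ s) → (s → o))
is always true.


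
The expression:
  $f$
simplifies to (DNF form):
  $f$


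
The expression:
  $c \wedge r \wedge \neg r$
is never true.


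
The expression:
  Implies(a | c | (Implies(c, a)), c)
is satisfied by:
  {c: True}


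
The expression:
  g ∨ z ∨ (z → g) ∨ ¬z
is always true.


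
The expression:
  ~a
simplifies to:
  ~a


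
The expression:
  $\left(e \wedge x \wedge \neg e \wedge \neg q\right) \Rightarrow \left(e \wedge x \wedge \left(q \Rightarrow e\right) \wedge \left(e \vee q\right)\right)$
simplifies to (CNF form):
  $\text{True}$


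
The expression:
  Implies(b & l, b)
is always true.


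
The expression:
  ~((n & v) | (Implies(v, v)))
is never true.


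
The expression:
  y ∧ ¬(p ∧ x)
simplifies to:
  y ∧ (¬p ∨ ¬x)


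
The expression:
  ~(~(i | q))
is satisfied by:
  {i: True, q: True}
  {i: True, q: False}
  {q: True, i: False}


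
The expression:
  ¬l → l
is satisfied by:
  {l: True}


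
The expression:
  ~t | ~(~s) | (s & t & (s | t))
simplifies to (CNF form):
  s | ~t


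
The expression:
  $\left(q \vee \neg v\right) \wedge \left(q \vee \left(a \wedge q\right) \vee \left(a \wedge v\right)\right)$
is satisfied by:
  {q: True}


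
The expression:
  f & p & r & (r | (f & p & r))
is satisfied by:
  {r: True, p: True, f: True}


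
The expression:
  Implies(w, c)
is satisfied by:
  {c: True, w: False}
  {w: False, c: False}
  {w: True, c: True}


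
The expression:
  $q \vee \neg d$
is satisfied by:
  {q: True, d: False}
  {d: False, q: False}
  {d: True, q: True}


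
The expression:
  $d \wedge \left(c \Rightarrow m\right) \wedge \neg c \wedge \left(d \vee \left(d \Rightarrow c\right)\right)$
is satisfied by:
  {d: True, c: False}


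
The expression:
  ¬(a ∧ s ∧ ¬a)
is always true.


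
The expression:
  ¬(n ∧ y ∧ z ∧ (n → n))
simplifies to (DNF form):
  ¬n ∨ ¬y ∨ ¬z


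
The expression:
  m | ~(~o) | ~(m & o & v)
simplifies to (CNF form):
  True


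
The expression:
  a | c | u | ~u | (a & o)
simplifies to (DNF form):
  True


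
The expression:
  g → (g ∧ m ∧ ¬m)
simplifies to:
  ¬g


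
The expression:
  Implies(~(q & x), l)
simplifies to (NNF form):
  l | (q & x)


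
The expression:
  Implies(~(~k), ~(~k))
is always true.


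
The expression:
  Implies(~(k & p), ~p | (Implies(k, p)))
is always true.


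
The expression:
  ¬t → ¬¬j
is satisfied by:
  {t: True, j: True}
  {t: True, j: False}
  {j: True, t: False}


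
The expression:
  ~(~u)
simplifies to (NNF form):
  u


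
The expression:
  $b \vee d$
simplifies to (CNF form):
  $b \vee d$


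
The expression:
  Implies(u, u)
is always true.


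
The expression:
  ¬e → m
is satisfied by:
  {m: True, e: True}
  {m: True, e: False}
  {e: True, m: False}


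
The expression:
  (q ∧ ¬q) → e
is always true.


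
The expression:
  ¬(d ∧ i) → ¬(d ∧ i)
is always true.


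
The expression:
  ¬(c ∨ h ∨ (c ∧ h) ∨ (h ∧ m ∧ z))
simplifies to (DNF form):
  ¬c ∧ ¬h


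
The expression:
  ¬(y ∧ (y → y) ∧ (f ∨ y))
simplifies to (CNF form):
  ¬y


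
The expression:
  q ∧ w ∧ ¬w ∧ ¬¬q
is never true.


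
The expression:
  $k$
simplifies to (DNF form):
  $k$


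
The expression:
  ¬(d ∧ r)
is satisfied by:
  {d: False, r: False}
  {r: True, d: False}
  {d: True, r: False}


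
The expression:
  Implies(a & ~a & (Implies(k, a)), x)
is always true.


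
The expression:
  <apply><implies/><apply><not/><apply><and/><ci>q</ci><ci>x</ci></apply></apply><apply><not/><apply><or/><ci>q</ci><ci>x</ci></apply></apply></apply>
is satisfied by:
  {q: False, x: False}
  {x: True, q: True}


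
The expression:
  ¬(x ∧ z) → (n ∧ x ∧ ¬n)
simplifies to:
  x ∧ z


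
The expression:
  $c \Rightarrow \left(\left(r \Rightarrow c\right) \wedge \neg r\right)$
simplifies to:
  $\neg c \vee \neg r$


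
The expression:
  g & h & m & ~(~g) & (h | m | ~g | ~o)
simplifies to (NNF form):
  g & h & m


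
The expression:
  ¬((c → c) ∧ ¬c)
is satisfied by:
  {c: True}


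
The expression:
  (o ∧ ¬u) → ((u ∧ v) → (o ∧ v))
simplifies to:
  True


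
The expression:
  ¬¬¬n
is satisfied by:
  {n: False}


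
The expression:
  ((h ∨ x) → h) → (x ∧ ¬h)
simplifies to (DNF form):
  x ∧ ¬h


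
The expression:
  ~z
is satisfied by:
  {z: False}


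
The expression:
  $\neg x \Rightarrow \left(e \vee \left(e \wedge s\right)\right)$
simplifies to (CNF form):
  $e \vee x$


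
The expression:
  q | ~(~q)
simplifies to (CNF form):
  q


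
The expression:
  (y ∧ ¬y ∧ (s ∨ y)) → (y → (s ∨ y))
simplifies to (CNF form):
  True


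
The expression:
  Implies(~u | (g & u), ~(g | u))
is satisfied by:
  {g: False}


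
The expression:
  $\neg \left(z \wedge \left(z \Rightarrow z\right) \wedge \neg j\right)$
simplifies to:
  $j \vee \neg z$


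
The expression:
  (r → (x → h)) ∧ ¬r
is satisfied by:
  {r: False}


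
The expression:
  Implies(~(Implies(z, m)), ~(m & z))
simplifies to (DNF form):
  True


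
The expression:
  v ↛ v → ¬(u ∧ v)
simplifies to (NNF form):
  True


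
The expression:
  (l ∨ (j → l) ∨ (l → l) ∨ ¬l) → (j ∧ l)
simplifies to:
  j ∧ l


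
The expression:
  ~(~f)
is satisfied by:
  {f: True}


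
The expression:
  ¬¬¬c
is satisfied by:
  {c: False}


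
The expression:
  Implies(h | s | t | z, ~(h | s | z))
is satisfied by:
  {h: False, z: False, s: False}


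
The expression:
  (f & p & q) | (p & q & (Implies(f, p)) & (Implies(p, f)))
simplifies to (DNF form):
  f & p & q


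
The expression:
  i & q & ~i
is never true.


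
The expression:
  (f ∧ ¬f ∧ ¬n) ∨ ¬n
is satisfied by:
  {n: False}


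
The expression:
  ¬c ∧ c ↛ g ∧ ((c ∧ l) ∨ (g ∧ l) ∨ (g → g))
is never true.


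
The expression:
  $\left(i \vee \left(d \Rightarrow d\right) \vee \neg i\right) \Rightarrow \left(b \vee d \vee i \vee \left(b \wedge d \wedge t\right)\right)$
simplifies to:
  $b \vee d \vee i$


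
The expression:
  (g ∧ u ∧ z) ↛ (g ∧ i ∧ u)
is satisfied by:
  {z: True, u: True, g: True, i: False}


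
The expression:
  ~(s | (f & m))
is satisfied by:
  {m: False, s: False, f: False}
  {f: True, m: False, s: False}
  {m: True, f: False, s: False}


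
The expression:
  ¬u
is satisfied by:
  {u: False}


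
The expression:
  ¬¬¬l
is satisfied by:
  {l: False}


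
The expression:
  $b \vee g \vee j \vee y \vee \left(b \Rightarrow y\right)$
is always true.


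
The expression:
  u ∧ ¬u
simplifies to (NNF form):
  False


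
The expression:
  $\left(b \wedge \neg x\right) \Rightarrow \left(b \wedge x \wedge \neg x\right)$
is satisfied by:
  {x: True, b: False}
  {b: False, x: False}
  {b: True, x: True}


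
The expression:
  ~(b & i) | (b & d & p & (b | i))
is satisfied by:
  {p: True, d: True, b: False, i: False}
  {p: True, d: False, b: False, i: False}
  {d: True, i: False, p: False, b: False}
  {i: False, d: False, p: False, b: False}
  {i: True, p: True, d: True, b: False}
  {i: True, p: True, d: False, b: False}
  {i: True, d: True, p: False, b: False}
  {i: True, d: False, p: False, b: False}
  {b: True, p: True, d: True, i: False}
  {b: True, p: True, d: False, i: False}
  {b: True, d: True, p: False, i: False}
  {b: True, d: False, p: False, i: False}
  {i: True, b: True, p: True, d: True}


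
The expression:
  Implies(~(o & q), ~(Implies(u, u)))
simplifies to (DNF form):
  o & q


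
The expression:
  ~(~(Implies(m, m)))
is always true.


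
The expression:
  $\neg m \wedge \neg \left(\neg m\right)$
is never true.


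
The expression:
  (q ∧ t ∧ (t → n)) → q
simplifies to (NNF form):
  True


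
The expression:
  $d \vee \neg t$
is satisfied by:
  {d: True, t: False}
  {t: False, d: False}
  {t: True, d: True}


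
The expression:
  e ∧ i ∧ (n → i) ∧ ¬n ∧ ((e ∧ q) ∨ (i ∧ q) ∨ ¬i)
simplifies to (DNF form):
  e ∧ i ∧ q ∧ ¬n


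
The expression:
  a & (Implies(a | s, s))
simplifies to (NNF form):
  a & s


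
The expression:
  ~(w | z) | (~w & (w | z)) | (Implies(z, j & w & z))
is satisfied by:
  {j: True, z: False, w: False}
  {j: False, z: False, w: False}
  {w: True, j: True, z: False}
  {w: True, j: False, z: False}
  {z: True, j: True, w: False}
  {z: True, j: False, w: False}
  {z: True, w: True, j: True}


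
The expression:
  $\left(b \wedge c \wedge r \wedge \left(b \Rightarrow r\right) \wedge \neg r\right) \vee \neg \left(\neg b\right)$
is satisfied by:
  {b: True}


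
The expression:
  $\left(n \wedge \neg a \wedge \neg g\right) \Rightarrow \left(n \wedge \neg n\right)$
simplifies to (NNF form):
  $a \vee g \vee \neg n$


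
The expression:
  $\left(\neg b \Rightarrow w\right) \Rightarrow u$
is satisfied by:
  {u: True, w: False, b: False}
  {b: True, u: True, w: False}
  {u: True, w: True, b: False}
  {b: True, u: True, w: True}
  {b: False, w: False, u: False}


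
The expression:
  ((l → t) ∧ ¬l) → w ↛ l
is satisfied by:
  {l: True, w: True}
  {l: True, w: False}
  {w: True, l: False}


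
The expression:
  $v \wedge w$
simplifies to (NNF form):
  $v \wedge w$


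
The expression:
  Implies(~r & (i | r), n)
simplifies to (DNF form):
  n | r | ~i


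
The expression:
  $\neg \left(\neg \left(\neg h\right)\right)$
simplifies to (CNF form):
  $\neg h$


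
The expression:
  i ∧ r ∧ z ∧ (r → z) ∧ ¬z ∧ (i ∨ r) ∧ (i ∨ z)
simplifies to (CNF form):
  False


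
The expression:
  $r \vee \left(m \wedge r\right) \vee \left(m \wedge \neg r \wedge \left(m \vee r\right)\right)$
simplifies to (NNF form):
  $m \vee r$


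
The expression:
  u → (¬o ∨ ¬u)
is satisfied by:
  {u: False, o: False}
  {o: True, u: False}
  {u: True, o: False}


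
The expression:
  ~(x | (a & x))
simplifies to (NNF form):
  ~x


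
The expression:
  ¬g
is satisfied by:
  {g: False}


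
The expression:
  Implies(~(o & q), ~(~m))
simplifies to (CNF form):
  (m | o) & (m | q)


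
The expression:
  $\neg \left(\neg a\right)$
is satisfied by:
  {a: True}


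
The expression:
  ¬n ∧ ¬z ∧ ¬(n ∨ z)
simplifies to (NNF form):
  ¬n ∧ ¬z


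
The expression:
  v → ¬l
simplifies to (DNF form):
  ¬l ∨ ¬v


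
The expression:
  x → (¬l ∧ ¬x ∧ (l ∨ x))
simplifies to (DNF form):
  ¬x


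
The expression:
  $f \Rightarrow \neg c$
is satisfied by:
  {c: False, f: False}
  {f: True, c: False}
  {c: True, f: False}


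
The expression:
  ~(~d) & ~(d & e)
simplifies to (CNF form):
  d & ~e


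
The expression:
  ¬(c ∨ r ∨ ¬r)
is never true.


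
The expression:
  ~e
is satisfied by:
  {e: False}


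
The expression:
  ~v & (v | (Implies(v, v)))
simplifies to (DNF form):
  ~v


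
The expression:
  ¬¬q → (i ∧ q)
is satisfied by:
  {i: True, q: False}
  {q: False, i: False}
  {q: True, i: True}


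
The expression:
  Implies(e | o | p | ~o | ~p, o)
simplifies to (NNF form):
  o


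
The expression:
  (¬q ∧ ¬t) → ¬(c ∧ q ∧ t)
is always true.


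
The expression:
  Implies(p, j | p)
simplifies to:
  True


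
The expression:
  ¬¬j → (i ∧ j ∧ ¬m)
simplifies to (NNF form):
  (i ∧ ¬m) ∨ ¬j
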